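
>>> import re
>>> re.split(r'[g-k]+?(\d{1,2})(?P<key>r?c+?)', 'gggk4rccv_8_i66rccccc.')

Pattern: one or more of a character in [g-k] (lazy); then 1 to 2 of a digit (captured); then optionally a literal 'r', then one or more of a literal 'c' (lazy) (captured as 'key').
A non-greedy quantifier consumes as few characters as it can — just enough that the remainder of the pattern still matches from where it stops; whatever follows it matches normally.
Matches to split on: at [0:7] → 'gggk4rc'; at [12:17] → 'i66rc'.
The group in the pattern means `split` returns the separators' captures alongside the pieces.

['', '4', 'rc', 'cv_8_', '66', 'rc', 'cccc.']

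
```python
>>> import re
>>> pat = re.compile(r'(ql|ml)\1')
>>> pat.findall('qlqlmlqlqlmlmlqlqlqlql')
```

['ql', 'ql', 'ml', 'ql', 'ql']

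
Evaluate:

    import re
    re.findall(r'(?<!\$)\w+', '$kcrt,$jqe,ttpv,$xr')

['crt', 'qe', 'ttpv', 'r']

Because the assertion is negative and zero-width, positions next to the forbidden text are skipped.
Matches: at [2:5] → 'crt'; at [8:10] → 'qe'; at [11:15] → 'ttpv'; at [18:19] → 'r'.
With no groups in the pattern, `findall` gives back each whole match — 4 here.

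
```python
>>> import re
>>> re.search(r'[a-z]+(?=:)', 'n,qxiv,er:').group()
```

The lookaround is zero-width — it requires the adjacent text to match without consuming it, so the asserted text isn't part of the match.
The match spans [7:9] → 'er'.

'er'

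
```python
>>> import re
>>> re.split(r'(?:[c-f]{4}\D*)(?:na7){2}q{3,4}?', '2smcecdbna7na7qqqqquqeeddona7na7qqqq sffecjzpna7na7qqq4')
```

['2sm', 'qquq', 'q s', '4']

This matches exactly 4 of a character in [c-f], then zero or more of a non-digit (non-capturing group); then the literal 'na7' repeated 2 times, then 3 to 4 of the literal 'q' (lazy).
Matches to split on: at [3:17] → 'cecdbna7na7qqq'; at [21:35] → 'eeddona7na7qqq'; at [38:54] → 'ffecjzpna7na7qqq'.
Each match becomes a cut point; 4 segments remain.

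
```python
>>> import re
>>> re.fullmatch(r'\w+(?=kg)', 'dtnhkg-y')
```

None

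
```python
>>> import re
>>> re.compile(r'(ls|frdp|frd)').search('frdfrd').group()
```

'frd'

`re.search` scans for the first position where the pattern succeeds.
The match spans [0:3] → 'frd'.
Captured: group 1 = 'frd'.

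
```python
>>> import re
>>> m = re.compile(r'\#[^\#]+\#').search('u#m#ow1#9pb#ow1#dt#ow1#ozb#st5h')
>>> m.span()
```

(1, 4)

`search` walks the string left to right and returns the first match it finds.
The match spans [1:4] → '#m#'.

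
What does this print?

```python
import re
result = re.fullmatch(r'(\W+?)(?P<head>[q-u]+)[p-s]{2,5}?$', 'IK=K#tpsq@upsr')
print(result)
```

`re.fullmatch` is like wrapping the pattern in `^…$` (in single-line mode).
Here the string isn't matched end-to-end, so the call returns None.

None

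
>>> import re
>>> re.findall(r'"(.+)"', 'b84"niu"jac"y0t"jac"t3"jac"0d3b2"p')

One capturing group, so `findall` returns just the captured substring from the one match — 1 in all.

['niu"jac"y0t"jac"t3"jac"0d3b2']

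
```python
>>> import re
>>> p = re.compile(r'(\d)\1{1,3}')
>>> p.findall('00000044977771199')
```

After group 1 captures some text, `\1` only succeeds where that same text appears again.
`findall` collects group 1 from each match (6 total).

['0', '0', '4', '7', '1', '9']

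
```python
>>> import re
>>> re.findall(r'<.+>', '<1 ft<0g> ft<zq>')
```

['<1 ft<0g> ft<zq>']

Since nothing is captured, `findall` lists the 1 matched substring directly.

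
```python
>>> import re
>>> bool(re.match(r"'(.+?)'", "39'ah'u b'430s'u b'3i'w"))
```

`match` is anchored at position 0; if the pattern doesn't fit there, it returns None.
Here the pattern fails at index 0, so the call returns None, and `bool(None)` is False.

False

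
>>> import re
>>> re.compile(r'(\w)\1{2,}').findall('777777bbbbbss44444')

['7', 'b', '4']

`\1` is not a pattern — it's the concrete string captured by group 1, re-applied verbatim.
Walking the string: at [0:6] match '777777', group 1 = '7'; at [6:11] match 'bbbbb', group 1 = 'b'; at [13:18] match '44444', group 1 = '4'.
One capturing group, so `findall` returns just the captured substring from each match — 3 in all.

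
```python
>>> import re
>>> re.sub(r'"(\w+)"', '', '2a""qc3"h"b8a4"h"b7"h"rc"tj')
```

Matches: at [3:8] → '"qc3"'; at [9:15] → '"b8a4"'; at [16:20] → '"b7"'; at [21:25] → '"rc"'.
Each match is replaced by ''.

'2a"hhhtj'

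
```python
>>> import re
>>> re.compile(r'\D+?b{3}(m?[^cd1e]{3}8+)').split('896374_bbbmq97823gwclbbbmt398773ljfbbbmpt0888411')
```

['896374', 'mq978', '23', 'mt398', '773', 'mpt0888', '411']

Pattern: one or more of a non-digit (lazy), then exactly 3 of the literal 'b'; then optionally the literal 'm', then exactly 3 of any character except [cd1e], then one or more of a literal '8' (captured).
`re.split` interleaves the captured-group text with the surrounding fragments.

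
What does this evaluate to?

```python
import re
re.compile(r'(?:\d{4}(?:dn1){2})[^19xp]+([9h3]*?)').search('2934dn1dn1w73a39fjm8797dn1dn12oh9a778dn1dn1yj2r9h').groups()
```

The match spans [0:15] → '2934dn1dn1w73a3'.
Captured: group 1 = ''.

('',)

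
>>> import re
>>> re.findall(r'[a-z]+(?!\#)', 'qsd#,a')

['qs', 'a']

Because the assertion is negative and zero-width, positions next to the forbidden text are skipped.
No capturing groups, so `findall` returns the 2 full match strings.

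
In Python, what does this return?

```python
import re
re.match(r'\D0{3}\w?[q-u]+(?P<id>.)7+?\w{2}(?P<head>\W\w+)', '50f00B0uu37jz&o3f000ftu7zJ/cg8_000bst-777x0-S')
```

Pattern: a non-digit, then exactly 3 of a literal '0', then optionally a word character; then one or more of a character in [q-u]; then any character (captured as 'id'); then one or more of a literal '7' (lazy), then exactly 2 of a word character; then a non-word character, then one or more of a word character (captured as 'head').
`match` is anchored at position 0; if the pattern doesn't fit there, it returns None.
Here the pattern fails at index 0, so the call returns None.

None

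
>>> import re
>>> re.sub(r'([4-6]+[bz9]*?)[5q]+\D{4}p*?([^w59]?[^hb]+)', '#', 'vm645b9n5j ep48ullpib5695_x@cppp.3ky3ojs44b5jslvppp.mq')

`sub` substitutes '#' at each match site.

'vm645b9n5j ep48ullpib#b5jslvppp.mq'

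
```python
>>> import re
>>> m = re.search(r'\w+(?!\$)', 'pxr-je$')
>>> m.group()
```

A negative assertion filters positions out without eating any characters.
`re.search` tries every starting position until one works.
The match spans [0:3] → 'pxr'.

'pxr'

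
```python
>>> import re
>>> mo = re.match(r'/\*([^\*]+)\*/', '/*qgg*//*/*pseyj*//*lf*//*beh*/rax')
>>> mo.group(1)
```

'qgg'

`match` is anchored at position 0; if the pattern doesn't fit there, it returns None.
The match spans [0:7] → '/*qgg*/'.
Captured: group 1 = 'qgg'.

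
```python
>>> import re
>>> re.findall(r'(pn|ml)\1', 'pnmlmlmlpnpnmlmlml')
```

`\1` has to match the exact text group 1 already captured.
Matches: at [2:6] match 'mlml', group 1 = 'ml'; at [8:12] match 'pnpn', group 1 = 'pn'; at [12:16] match 'mlml', group 1 = 'ml'.
`findall` collects group 1 from each match (3 total).

['ml', 'pn', 'ml']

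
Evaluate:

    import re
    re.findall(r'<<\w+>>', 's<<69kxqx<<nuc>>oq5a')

Matches: at [9:16] → '<<nuc>>'.
No capturing groups, so `findall` returns the 1 full match string.

['<<nuc>>']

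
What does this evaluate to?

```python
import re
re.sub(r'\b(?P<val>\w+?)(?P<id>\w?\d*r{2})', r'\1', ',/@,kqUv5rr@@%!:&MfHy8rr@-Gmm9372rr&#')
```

The pattern matches a word boundary (`\b`, zero-width); then one or more of a word character (lazy) (captured as 'val'); then optionally a word character, then zero or more of a digit, then exactly 2 of the literal 'r' (captured as 'id').
Matches: at [4:11] → 'kqUv5rr'; at [17:24] → 'MfHy8rr'; at [26:35] → 'Gmm9372rr'.
Each match is replaced using the text its own group 1 captured.

',/@,kqU@@%!:&MfH@-Gm&#'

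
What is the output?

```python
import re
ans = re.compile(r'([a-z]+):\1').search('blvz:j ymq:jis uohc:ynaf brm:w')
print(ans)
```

None

The backreference `\1` re-matches whatever the first group consumed, character for character.
Here the pattern never matches, so the call returns None.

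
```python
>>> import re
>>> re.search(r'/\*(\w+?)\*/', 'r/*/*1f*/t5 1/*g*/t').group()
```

'/*1f*/'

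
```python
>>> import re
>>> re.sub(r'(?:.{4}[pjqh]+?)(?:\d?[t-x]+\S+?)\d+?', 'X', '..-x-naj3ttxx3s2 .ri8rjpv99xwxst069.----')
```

`sub` substitutes 'X' at each match site.

'..-X .Xxwxst069.----'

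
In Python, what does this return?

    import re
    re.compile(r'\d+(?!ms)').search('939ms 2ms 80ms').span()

A negative assertion filters positions out without eating any characters.
`re.search` scans for the first position where the pattern succeeds.
The match spans [0:2] → '93'.

(0, 2)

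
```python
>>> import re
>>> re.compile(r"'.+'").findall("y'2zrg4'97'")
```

Since nothing is captured, `findall` lists the 1 matched substring directly.

["'2zrg4'97'"]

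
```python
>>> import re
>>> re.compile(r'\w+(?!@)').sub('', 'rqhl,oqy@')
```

',y@'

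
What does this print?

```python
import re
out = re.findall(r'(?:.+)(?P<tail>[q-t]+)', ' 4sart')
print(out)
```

['t']

This matches one or more of any character (non-capturing group); then one or more of a character in [q-t] (captured as 'tail').
Matches: at [0:6] match ' 4sart', group 1 = 't'.
With a single group, `findall` returns only what that group captured — 1 item.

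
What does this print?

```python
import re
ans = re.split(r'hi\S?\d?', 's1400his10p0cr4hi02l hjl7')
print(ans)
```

['s1400', '0p0cr4', 'l hjl7']

This matches the literal 'hi', then optionally a non-whitespace character; then optionally a digit.
Matches to split on: at [5:9] → 'his1'; at [15:19] → 'hi02'.
Splitting on the pattern gives 3 pieces.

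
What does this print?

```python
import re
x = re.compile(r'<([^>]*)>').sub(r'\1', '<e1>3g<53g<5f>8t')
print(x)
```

e13g53g<5f8t

Matches: at [0:4] → '<e1>'; at [6:14] → '<53g<5f>'.
`\1` in the replacement pulls in group 1's text for each match.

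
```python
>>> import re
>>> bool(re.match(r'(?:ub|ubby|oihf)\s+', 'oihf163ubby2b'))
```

False

`re.match` only tries the pattern at the start of the string.
Here the pattern fails at index 0, so the call returns None, and `bool(None)` is False.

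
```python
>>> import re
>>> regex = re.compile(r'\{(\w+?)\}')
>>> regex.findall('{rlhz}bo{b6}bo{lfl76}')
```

['rlhz', 'b6', 'lfl76']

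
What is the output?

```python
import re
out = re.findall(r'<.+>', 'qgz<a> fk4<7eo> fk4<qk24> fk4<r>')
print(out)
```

['<a> fk4<7eo> fk4<qk24> fk4<r>']

With no groups in the pattern, `findall` gives back each whole match — 1 here.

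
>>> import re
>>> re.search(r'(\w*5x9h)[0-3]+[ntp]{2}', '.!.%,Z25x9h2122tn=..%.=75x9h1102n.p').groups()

('Z25x9h',)

The match spans [5:17] → 'Z25x9h2122tn'.
Captured: group 1 = 'Z25x9h'.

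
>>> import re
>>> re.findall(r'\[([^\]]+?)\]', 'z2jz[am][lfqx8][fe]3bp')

Matches: at [4:8] match '[am]', group 1 = 'am'; at [8:15] match '[lfqx8]', group 1 = 'lfqx8'; at [15:19] match '[fe]', group 1 = 'fe'.
One capturing group, so `findall` returns just the captured substring from each match — 3 in all.

['am', 'lfqx8', 'fe']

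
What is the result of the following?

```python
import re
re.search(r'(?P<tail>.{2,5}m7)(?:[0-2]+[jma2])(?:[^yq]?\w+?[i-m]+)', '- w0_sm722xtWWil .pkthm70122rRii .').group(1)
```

' w0_sm7'

The match spans [1:16] → ' w0_sm722xtWWil'.
Captured: group 1 = ' w0_sm7'.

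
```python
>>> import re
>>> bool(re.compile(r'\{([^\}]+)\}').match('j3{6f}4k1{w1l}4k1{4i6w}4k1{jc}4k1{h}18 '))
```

`re.match` won't scan ahead — the pattern has to work from the very first character.
Here the pattern fails at index 0, so the call returns None, and `bool(None)` is False.

False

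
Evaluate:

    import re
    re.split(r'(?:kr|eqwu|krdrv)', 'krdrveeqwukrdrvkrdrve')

['', 'drve', '', 'drv', 'drve']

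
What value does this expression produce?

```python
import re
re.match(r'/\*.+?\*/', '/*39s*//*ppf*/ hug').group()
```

'/*39s*/'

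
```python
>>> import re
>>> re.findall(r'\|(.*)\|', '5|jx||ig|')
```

['jx||ig']

With a single group, `findall` returns only what that group captured — 1 item.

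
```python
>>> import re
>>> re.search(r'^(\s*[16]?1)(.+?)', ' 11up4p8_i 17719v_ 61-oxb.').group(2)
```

'u'

The match spans [0:4] → ' 11u'.
Captured: group 1 = ' 11', group 2 = 'u'.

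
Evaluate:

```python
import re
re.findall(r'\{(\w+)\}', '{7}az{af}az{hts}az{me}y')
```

Walking the string: at [0:3] match '{7}', group 1 = '7'; at [5:9] match '{af}', group 1 = 'af'; at [11:16] match '{hts}', group 1 = 'hts'; at [18:22] match '{me}', group 1 = 'me'.
`findall` collects group 1 from each match (4 total).

['7', 'af', 'hts', 'me']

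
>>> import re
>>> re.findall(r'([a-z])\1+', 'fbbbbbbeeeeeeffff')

['b', 'e', 'f']

A backreference is literal: `\1` must see the identical characters the first group matched.
One capturing group, so `findall` returns just the captured substring from each match — 3 in all.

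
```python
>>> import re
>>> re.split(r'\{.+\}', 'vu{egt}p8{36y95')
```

['vu', 'p8{36y95']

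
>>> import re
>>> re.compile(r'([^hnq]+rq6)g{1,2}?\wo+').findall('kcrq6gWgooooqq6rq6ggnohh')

['6rq6']

`findall` collects group 1 from the one match (1 total).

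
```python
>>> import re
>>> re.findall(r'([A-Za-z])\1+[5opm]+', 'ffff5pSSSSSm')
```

['f', 'S']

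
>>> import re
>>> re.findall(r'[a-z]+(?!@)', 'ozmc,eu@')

['ozmc', 'e']

The negative lookaround is zero-width — it rules out positions where the adjacent text would match, without consuming anything.
Scanning left to right: at [0:4] → 'ozmc'; at [5:6] → 'e'.
With no groups in the pattern, `findall` gives back each whole match — 2 here.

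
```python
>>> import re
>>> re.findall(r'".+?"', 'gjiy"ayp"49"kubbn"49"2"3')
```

Matches: at [4:9] → '"ayp"'; at [11:18] → '"kubbn"'; at [20:23] → '"2"'.
Since nothing is captured, `findall` lists the 3 matched substrings directly.

['"ayp"', '"kubbn"', '"2"']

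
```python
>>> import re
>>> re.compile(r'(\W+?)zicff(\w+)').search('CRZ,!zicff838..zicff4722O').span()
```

(3, 13)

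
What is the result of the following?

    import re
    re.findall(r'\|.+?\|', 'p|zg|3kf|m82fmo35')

['|zg|']

A `+?`/`*?`/`{m,n}?` starts at its minimum and grows only as far as needed for what follows to match.
`findall` yields the raw match text (1 of them) because the pattern has no groups.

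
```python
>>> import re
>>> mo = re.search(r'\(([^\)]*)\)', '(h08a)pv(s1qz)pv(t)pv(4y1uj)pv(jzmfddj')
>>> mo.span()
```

(0, 6)

The match spans [0:6] → '(h08a)'.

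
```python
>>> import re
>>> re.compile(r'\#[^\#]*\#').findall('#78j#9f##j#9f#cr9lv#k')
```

Matches: at [0:5] → '#78j#'; at [7:9] → '##'; at [10:14] → '#9f#'.
`findall` yields the raw match text (3 of them) because the pattern has no groups.

['#78j#', '##', '#9f#']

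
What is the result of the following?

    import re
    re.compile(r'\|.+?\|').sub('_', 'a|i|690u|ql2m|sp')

With the lazy modifier that quantifier settles for the fewest repetitions that let the rest of the pattern succeed (the atoms after it are unaffected and can still be greedy).
Each match is replaced by '_'.

'a_690u_sp'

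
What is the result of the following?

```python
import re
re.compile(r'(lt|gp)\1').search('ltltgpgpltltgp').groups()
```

('lt',)

After group 1 captures some text, `\1` only succeeds where that same text appears again.
Unlike `match`, `search` isn't anchored — it looks for the pattern anywhere in the string.
The match spans [0:4] → 'ltlt'.
Captured: group 1 = 'lt'.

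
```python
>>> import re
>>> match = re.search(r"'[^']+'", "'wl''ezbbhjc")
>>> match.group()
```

"'wl'"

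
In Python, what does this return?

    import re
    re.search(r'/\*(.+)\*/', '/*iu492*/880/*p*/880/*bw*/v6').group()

'/*iu492*/880/*p*/880/*bw*/'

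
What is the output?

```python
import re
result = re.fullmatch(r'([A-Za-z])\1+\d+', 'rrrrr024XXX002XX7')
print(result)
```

After group 1 captures some text, `\1` only succeeds where that same text appears again.
`re.fullmatch` is like wrapping the pattern in `^…$` (in single-line mode).
Here there's no way to consume every character, so the call returns None.

None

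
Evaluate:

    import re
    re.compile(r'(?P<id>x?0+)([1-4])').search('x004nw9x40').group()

The pattern matches optionally the literal 'x', then one or more of a literal '0' (captured as 'id'); then a character in [1-4] (captured).
The match spans [0:4] → 'x004'.

'x004'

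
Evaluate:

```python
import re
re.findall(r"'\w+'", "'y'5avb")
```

["'y'"]

With no groups in the pattern, `findall` gives back each whole match — 1 here.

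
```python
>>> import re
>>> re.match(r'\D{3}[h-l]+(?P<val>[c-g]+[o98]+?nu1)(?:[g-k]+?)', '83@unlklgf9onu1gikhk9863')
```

None

`re.match` won't scan ahead — the pattern has to work from the very first character.
Here the pattern fails at index 0, so the call returns None.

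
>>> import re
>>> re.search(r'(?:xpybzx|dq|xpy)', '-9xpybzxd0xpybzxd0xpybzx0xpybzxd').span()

Branches in `(...|...)` are attempted left-to-right; the first branch that allows the whole pattern to succeed is taken.
`re.search` tries every starting position until one works.
The match spans [2:8] → 'xpybzx'.

(2, 8)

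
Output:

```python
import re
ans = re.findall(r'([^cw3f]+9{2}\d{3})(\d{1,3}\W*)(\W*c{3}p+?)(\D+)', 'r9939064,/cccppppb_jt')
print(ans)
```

This matches one or more of any character except [cw3f], then exactly 2 of the literal '9', then exactly 3 of a digit (captured); then 1 to 3 of a digit, then zero or more of a non-word character (captured); then zero or more of a non-word character, then exactly 3 of a literal 'c', then one or more of the literal 'p' (lazy) (captured); then one or more of a non-digit (captured).
Lazy quantifiers expand one character at a time until the remainder of the pattern can match.
Scanning left to right: at [0:21] match 'r9939064,/cccppppb_jt', groups = ('r99390', '64,/', 'cccp', 'pppb_jt').
Multiple groups make `findall` return tuples — one 4-tuple for the one match.

[('r99390', '64,/', 'cccp', 'pppb_jt')]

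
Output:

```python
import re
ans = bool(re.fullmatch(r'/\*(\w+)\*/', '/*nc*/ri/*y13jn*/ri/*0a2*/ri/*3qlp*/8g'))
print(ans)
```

`re.fullmatch` is like wrapping the pattern in `^…$` (in single-line mode).
Here the pattern can't cover the whole string, so the call returns None, and `bool(None)` is False.

False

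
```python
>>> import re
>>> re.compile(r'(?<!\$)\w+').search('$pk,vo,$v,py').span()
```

(2, 3)

The negative lookaround is zero-width — it rules out positions where the adjacent text would match, without consuming anything.
`re.search` scans for the first position where the pattern succeeds.
The match spans [2:3] → 'k'.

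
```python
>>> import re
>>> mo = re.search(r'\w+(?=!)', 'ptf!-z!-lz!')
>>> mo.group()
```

'ptf'

Lookahead/lookbehind check context without consuming it, so the matched span excludes the asserted characters.
Unlike `match`, `search` isn't anchored — it looks for the pattern anywhere in the string.
The match spans [0:3] → 'ptf'.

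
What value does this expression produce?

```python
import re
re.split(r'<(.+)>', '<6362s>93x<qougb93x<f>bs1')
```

['', '6362s>93x<qougb93x<f', 'bs1']

The group in the pattern means `split` returns the separators' captures alongside the pieces.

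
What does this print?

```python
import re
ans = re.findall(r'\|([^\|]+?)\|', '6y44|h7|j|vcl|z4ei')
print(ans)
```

Matches: at [4:8] match '|h7|', group 1 = 'h7'; at [9:14] match '|vcl|', group 1 = 'vcl'.
`findall` collects group 1 from each match (2 total).

['h7', 'vcl']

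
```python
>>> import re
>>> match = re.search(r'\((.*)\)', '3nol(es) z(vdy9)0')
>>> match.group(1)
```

'es) z(vdy9'

The match spans [4:16] → '(es) z(vdy9)'.
Captured: group 1 = 'es) z(vdy9'.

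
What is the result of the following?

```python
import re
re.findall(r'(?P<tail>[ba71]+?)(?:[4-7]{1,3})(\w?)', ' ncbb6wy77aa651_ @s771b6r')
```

[('bb', 'w'), ('7', 'a'), ('a', '1'), ('7', '1'), ('b', 'r')]

Lazy quantifiers expand one character at a time until the remainder of the pattern can match.
With 2 capturing groups, `findall` returns a 2-tuple per match.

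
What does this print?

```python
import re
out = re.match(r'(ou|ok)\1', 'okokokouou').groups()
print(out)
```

The backreference `\1` re-matches whatever the first group consumed, character for character.
With `match`, the pattern is implicitly anchored at the beginning.
The match spans [0:4] → 'okok'.
Captured: group 1 = 'ok'.

('ok',)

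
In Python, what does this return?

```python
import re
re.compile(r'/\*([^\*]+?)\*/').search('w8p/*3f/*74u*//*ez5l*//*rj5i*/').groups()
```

The match spans [7:14] → '/*74u*/'.
Captured: group 1 = '74u'.

('74u',)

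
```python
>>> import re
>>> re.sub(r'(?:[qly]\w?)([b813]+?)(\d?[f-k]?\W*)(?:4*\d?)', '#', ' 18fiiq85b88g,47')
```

The pattern matches one of [qly], then optionally a word character (non-capturing group); then one or more of one of [b813] (lazy) (captured); then optionally a digit, then optionally a character in [f-k], then zero or more of a non-word character (captured); then zero or more of a literal '4', then optionally a digit (non-capturing group).
Matches: at [6:9] → 'q85'.
Every occurrence is swapped for '#'.

' 18fii#b88g,47'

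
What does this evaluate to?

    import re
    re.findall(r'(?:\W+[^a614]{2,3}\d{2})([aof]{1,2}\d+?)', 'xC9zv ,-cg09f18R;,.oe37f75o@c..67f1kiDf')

The pattern matches one or more of a non-word character, then 2 to 3 of any character except [a614], then exactly 2 of a digit (non-capturing group); then 1 to 2 of one of [aof], then one or more of a digit (lazy) (captured).
Matches: at [5:14] match ' ,-cg09f1', group 1 = 'f1'; at [16:25] match ';,.oe37f7', group 1 = 'f7'; at [27:35] match '@c..67f1', group 1 = 'f1'.
Because there's exactly one group, `findall` drops the full match and keeps group 1 from each hit.

['f1', 'f7', 'f1']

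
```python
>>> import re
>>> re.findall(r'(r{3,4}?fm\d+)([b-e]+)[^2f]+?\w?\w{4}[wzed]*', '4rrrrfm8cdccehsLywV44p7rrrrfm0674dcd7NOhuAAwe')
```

The pattern matches 3 to 4 of the literal 'r' (lazy), then the literal 'fm', then one or more of a digit (captured); then one or more of a character in [b-e] (captured); then one or more of any character except [2f] (lazy); then optionally a word character; then exactly 4 of a word character, then zero or more of one of [wzed].
A `+?`/`*?`/`{m,n}?` starts at its minimum and grows only as far as needed for what follows to match.
Matches: at [1:19] match 'rrrrfm8cdccehsLywV', groups = ('rrrrfm8', 'cdcce'); at [23:42] match 'rrrrfm0674dcd7NOhuA', groups = ('rrrrfm0674', 'dcd').
Multiple groups make `findall` return tuples — one 2-tuple for each match.

[('rrrrfm8', 'cdcce'), ('rrrrfm0674', 'dcd')]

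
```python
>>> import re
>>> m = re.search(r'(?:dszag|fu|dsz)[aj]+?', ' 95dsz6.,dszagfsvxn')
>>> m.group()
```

Unlike `match`, `search` isn't anchored — it looks for the pattern anywhere in the string.
The match spans [9:13] → 'dsza'.

'dsza'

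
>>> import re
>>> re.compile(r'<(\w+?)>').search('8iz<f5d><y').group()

'<f5d>'

`re.search` tries every starting position until one works.
The match spans [3:8] → '<f5d>'.
Captured: group 1 = 'f5d'.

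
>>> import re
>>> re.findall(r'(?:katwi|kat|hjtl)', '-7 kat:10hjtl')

['kat', 'hjtl']

Matches: at [3:6] → 'kat'; at [9:13] → 'hjtl'.
`findall` yields the raw match text (2 of them) because the pattern has no groups.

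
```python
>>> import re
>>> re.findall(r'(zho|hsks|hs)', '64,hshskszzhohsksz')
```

['hs', 'hsks', 'zho', 'hsks']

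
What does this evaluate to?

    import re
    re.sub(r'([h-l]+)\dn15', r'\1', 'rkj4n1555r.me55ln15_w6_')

'rkj55r.me55ln15_w6_'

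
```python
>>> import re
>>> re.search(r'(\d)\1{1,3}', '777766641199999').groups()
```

`\1` is not a pattern — it's the concrete string captured by group 1, re-applied verbatim.
Unlike `match`, `search` isn't anchored — it looks for the pattern anywhere in the string.
The match spans [0:4] → '7777'.
Captured: group 1 = '7'.

('7',)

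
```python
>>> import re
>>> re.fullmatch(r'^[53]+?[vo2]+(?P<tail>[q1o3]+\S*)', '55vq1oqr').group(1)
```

The match spans [0:8] → '55vq1oqr'.
Captured: group 1 = 'q1oqr'.

'q1oqr'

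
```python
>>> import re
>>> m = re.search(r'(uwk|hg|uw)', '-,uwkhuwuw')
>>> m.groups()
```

Branches in `(...|...)` are attempted left-to-right; the first branch that allows the whole pattern to succeed is taken.
`search` walks the string left to right and returns the first match it finds.
The match spans [2:5] → 'uwk'.
Captured: group 1 = 'uwk'.

('uwk',)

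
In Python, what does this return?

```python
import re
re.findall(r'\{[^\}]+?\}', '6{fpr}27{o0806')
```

Matches: at [1:6] → '{fpr}'.
`findall` yields the raw match text (1 of them) because the pattern has no groups.

['{fpr}']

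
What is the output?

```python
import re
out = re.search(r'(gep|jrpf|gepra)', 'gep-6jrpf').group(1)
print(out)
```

gep

The match spans [0:3] → 'gep'.
Captured: group 1 = 'gep'.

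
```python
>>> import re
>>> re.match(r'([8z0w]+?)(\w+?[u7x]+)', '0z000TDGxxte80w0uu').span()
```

(0, 10)

Pattern: one or more of one of [8z0w] (lazy) (captured); then one or more of a word character (lazy), then one or more of one of [u7x] (captured).
Because the quantifier is non-greedy, it stops expanding at the earliest point where the rest of the pattern can succeed.
`re.match` won't scan ahead — the pattern has to work from the very first character.
The match spans [0:10] → '0z000TDGxx'.
Captured: group 1 = '0', group 2 = 'z000TDGxx'.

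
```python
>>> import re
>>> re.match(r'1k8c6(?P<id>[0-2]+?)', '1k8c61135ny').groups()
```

('1',)

The match spans [0:6] → '1k8c61'.
Captured: group 1 = '1'.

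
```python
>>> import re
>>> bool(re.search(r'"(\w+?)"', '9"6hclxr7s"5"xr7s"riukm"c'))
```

True

The match spans [1:11] → '"6hclxr7s"'.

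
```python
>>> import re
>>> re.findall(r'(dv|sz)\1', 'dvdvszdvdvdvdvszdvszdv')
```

['dv', 'dv', 'dv']

`\1` has to match the exact text group 1 already captured.
With a single group, `findall` returns only what that group captured — 3 items.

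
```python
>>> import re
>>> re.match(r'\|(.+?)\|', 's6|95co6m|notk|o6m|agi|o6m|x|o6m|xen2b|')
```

`re.match` won't scan ahead — the pattern has to work from the very first character.
Here the string doesn't start with a match, so the call returns None.

None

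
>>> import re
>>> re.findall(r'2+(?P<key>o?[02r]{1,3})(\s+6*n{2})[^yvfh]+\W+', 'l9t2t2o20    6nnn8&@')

This matches one or more of a literal '2'; then optionally a literal 'o', then 1 to 3 of one of [02r] (captured as 'key'); then one or more of whitespace, then zero or more of the literal '6', then exactly 2 of a literal 'n' (captured); then one or more of any character except [yvfh], then one or more of a non-word character.
Scanning left to right: at [5:20] match '2o20    6nnn8&@', groups = ('o20', '    6nn').
With 2 capturing groups, `findall` returns a 2-tuple per match.

[('o20', '    6nn')]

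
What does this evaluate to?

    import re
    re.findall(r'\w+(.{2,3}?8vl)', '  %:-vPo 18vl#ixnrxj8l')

[' 18vl']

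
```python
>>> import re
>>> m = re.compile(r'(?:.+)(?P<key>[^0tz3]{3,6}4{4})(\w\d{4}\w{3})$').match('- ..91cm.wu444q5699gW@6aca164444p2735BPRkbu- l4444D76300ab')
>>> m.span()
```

(0, 58)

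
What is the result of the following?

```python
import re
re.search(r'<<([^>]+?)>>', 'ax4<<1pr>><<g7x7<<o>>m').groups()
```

The match spans [3:10] → '<<1pr>>'.
Captured: group 1 = '1pr'.

('1pr',)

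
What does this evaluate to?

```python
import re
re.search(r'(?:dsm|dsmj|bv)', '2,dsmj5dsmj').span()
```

Alternation isn't longest-match — the leftmost alternative that fits at this position is chosen.
The match spans [2:5] → 'dsm'.

(2, 5)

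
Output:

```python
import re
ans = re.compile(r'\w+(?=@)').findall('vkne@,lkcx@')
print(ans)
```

The positive lookaround only admits positions where the adjacent text matches; those characters stay outside the span.
No capturing groups, so `findall` returns the 2 full match strings.

['vkne', 'lkcx']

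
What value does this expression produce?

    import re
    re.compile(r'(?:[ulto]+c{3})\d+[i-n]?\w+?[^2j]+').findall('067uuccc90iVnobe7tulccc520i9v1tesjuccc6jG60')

The pattern matches one or more of one of [ulto], then exactly 3 of the literal 'c' (non-capturing group); then one or more of a digit, then optionally a character in [i-n]; then one or more of a word character (lazy), then one or more of any character except [2j].
Because the quantifier is non-greedy, it stops expanding at the earliest point where the rest of the pattern can succeed.
Walking the string: at [3:24] → 'uuccc90iVnobe7tulccc5'; at [34:43] → 'uccc6jG60'.
No capturing groups, so `findall` returns the 2 full match strings.

['uuccc90iVnobe7tulccc5', 'uccc6jG60']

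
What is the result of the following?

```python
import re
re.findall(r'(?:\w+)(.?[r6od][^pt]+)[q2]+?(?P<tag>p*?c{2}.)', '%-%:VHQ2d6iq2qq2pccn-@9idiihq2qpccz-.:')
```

[('6iq2qq', 'pccn'), ('diihq2', 'pccz')]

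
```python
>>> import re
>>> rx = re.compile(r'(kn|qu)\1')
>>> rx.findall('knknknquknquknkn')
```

After group 1 captures some text, `\1` only succeeds where that same text appears again.
`findall` collects group 1 from each match (2 total).

['kn', 'kn']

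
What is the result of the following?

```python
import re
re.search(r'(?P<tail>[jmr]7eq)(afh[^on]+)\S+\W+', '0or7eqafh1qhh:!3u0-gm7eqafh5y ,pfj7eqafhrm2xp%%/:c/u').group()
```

This matches one of [jmr], then the literal '7eq' (captured as 'tail'); then the literal 'afh', then one or more of any character except [on] (captured); then one or more of a non-whitespace character, then one or more of a non-word character.
The match spans [2:51] → 'r7eqafh1qhh:!3u0-gm7eqafh5y ,pfj7eqafhrm2xp%%/:c/'.

'r7eqafh1qhh:!3u0-gm7eqafh5y ,pfj7eqafhrm2xp%%/:c/'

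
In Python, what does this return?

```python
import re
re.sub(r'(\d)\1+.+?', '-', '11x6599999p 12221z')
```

'-65- 1-z'

A backreference is literal: `\1` must see the identical characters the first group matched.
Each match is replaced by '-'.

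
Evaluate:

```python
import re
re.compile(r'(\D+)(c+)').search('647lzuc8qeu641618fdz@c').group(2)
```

Pattern: one or more of a non-digit (captured); then one or more of a literal 'c' (captured).
Unlike `match`, `search` isn't anchored — it looks for the pattern anywhere in the string.
The match spans [3:7] → 'lzuc'.
Captured: group 1 = 'lzu', group 2 = 'c'.

'c'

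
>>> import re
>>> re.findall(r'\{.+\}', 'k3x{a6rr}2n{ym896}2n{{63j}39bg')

['{a6rr}2n{ym896}2n{{63j}']

Matches: at [3:26] → '{a6rr}2n{ym896}2n{{63j}'.
`findall` yields the raw match text (1 of them) because the pattern has no groups.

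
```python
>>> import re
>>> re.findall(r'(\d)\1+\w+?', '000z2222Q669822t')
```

['0', '2', '6', '2']

The backreference `\1` re-matches whatever the first group consumed, character for character.
`findall` collects group 1 from each match (4 total).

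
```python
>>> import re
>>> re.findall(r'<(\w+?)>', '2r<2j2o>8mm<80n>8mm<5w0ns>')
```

Walking the string: at [2:8] match '<2j2o>', group 1 = '2j2o'; at [11:16] match '<80n>', group 1 = '80n'; at [19:26] match '<5w0ns>', group 1 = '5w0ns'.
`findall` collects group 1 from each match (3 total).

['2j2o', '80n', '5w0ns']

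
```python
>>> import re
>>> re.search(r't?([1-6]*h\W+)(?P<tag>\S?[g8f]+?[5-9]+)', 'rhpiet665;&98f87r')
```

Pattern: optionally a literal 't'; then zero or more of a character in [1-6], then a literal 'h', then one or more of a non-word character (captured); then optionally a non-whitespace character, then one or more of one of [g8f] (lazy), then one or more of a character in [5-9] (captured as 'tag').
`search` walks the string left to right and returns the first match it finds.
Here nothing in the string fits, so the call returns None.

None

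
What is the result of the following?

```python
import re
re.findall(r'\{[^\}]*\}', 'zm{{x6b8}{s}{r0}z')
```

['{{x6b8}', '{s}', '{r0}']

Matches: at [2:9] → '{{x6b8}'; at [9:12] → '{s}'; at [12:16] → '{r0}'.
No capturing groups, so `findall` returns the 3 full match strings.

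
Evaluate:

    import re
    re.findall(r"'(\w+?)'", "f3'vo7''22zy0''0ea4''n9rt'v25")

Matches: at [2:7] match "'vo7'", group 1 = 'vo7'; at [7:14] match "'22zy0'", group 1 = '22zy0'; at [14:20] match "'0ea4'", group 1 = '0ea4'; at [20:26] match "'n9rt'", group 1 = 'n9rt'.
One capturing group, so `findall` returns just the captured substring from each match — 4 in all.

['vo7', '22zy0', '0ea4', 'n9rt']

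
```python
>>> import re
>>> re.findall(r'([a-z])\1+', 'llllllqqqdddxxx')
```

['l', 'q', 'd', 'x']

The backreference `\1` re-matches whatever the first group consumed, character for character.
Walking the string: at [0:6] match 'llllll', group 1 = 'l'; at [6:9] match 'qqq', group 1 = 'q'; at [9:12] match 'ddd', group 1 = 'd'; at [12:15] match 'xxx', group 1 = 'x'.
One capturing group, so `findall` returns just the captured substring from each match — 4 in all.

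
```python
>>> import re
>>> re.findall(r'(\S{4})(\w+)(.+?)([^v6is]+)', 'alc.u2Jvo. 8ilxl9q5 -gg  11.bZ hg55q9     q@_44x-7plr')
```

With the lazy modifier that quantifier settles for the fewest repetitions that let the rest of the pattern succeed (the atoms after it are unaffected and can still be greedy).
4 groups means each result is a tuple of 4 captured strings — 2 here.

[('alc.', 'u2Jvo', '.', ' 8'), ('ilxl', '9q5', ' ', '-gg  11.bZ hg55q9     q@_44x-7plr')]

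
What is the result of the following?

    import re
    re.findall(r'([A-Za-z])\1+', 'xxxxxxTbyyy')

['x', 'y']

`\1` has to match the exact text group 1 already captured.
One capturing group, so `findall` returns just the captured substring from each match — 2 in all.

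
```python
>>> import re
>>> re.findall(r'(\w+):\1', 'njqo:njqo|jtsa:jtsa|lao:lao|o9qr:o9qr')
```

['njqo', 'jtsa', 'lao', 'o9qr']

`\1` is not a pattern — it's the concrete string captured by group 1, re-applied verbatim.
With a single group, `findall` returns only what that group captured — 4 items.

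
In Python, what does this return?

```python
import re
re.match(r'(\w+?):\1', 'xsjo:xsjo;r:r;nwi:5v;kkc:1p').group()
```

'xsjo:xsjo'

After group 1 captures some text, `\1` only succeeds where that same text appears again.
`re.match` won't scan ahead — the pattern has to work from the very first character.
The match spans [0:9] → 'xsjo:xsjo'.
Captured: group 1 = 'xsjo'.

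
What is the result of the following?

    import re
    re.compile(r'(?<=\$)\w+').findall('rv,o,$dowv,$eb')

['dowv', 'eb']

The lookaround is zero-width — it requires the adjacent text to match without consuming it, so the asserted text isn't part of the match.
Matches: at [6:10] → 'dowv'; at [12:14] → 'eb'.
`findall` yields the raw match text (2 of them) because the pattern has no groups.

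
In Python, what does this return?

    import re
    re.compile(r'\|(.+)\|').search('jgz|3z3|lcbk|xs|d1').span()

The match spans [3:16] → '|3z3|lcbk|xs|'.

(3, 16)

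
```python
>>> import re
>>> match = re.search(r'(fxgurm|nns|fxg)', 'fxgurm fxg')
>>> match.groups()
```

Branches in `(...|...)` are attempted left-to-right; the first branch that allows the whole pattern to succeed is taken.
Unlike `match`, `search` isn't anchored — it looks for the pattern anywhere in the string.
The match spans [0:6] → 'fxgurm'.
Captured: group 1 = 'fxgurm'.

('fxgurm',)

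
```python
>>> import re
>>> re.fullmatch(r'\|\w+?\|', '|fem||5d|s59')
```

For `fullmatch`, every character of the input must be accounted for by the pattern.
Here there's no way to consume every character, so the call returns None.

None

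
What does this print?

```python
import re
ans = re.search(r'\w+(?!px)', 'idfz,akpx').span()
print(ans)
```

(0, 4)

A negative assertion filters positions out without eating any characters.
`re.search` scans for the first position where the pattern succeeds.
The match spans [0:4] → 'idfz'.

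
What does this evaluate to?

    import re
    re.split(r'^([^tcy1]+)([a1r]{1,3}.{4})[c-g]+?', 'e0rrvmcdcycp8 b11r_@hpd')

['', 'e0r', 'rvmcd', 'ycp8 b11r_@hpd']

The pattern matches anchored at the start of the string; then one or more of any character except [tcy1] (captured); then 1 to 3 of one of [a1r], then exactly 4 of any character (captured); then one or more of a character in [c-g] (lazy).
Matches to split on: at [0:9] → 'e0rrvmcdc'.
`re.split` interleaves the captured-group text with the surrounding fragments.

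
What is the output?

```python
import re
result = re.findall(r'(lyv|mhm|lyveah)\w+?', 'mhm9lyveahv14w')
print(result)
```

Alternation tries branches left to right and keeps the first one that lets the overall match succeed at that position.
Because there's exactly one group, `findall` drops the full match and keeps group 1 from each hit.

['mhm', 'lyv']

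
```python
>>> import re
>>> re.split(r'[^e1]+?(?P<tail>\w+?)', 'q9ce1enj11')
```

Lazy quantifiers expand one character at a time until the remainder of the pattern can match.
Because the pattern has a capturing group, `split` also inserts each captured text between the pieces.

['', '9', '', 'e', '1e', 'j', '11']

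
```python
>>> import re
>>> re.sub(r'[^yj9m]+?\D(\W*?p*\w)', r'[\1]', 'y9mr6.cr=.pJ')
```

The pattern matches one or more of any character except [yj9m] (lazy), then a non-digit; then zero or more of a non-word character (lazy), then zero or more of a literal 'p', then a word character (captured).
With the lazy modifier that quantifier settles for the fewest repetitions that let the rest of the pattern succeed (the atoms after it are unaffected and can still be greedy).
Matches: at [3:7] → 'r6.c'; at [7:12] → 'r=.pJ'.
The replacement refers to a captured group, so each match is rewritten using its own captured text.

'y9m[c][.pJ]'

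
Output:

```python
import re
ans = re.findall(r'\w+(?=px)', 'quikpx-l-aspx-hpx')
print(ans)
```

['quik', 'as', 'h']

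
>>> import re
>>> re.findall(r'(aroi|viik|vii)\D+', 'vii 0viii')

['vii', 'vii']

Matches: at [0:4] match 'vii ', group 1 = 'vii'; at [5:9] match 'viii', group 1 = 'vii'.
One capturing group, so `findall` returns just the captured substring from each match — 2 in all.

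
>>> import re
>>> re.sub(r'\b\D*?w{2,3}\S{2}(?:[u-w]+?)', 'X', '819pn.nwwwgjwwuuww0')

'819pnXwuuww0'

Pattern: a word boundary (`\b`, zero-width); then zero or more of a non-digit (lazy), then 2 to 3 of the literal 'w'; then exactly 2 of a non-whitespace character; then one or more of a character in [u-w] (lazy) (non-capturing group).
Every occurrence is swapped for 'X'.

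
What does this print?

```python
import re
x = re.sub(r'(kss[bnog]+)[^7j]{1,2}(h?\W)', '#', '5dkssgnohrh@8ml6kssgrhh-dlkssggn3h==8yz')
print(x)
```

5d#8ml6#dl#=8yz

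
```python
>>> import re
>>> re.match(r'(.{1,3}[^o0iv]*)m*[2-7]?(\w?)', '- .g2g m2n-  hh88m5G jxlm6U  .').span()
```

(0, 30)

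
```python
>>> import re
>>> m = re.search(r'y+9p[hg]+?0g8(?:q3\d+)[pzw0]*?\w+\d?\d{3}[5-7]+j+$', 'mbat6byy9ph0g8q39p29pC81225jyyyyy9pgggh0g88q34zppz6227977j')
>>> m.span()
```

(6, 58)

The match spans [6:58] → 'yy9ph0g8q39p29pC81225jyyyyy9pgggh0g88q34zppz6227977j'.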